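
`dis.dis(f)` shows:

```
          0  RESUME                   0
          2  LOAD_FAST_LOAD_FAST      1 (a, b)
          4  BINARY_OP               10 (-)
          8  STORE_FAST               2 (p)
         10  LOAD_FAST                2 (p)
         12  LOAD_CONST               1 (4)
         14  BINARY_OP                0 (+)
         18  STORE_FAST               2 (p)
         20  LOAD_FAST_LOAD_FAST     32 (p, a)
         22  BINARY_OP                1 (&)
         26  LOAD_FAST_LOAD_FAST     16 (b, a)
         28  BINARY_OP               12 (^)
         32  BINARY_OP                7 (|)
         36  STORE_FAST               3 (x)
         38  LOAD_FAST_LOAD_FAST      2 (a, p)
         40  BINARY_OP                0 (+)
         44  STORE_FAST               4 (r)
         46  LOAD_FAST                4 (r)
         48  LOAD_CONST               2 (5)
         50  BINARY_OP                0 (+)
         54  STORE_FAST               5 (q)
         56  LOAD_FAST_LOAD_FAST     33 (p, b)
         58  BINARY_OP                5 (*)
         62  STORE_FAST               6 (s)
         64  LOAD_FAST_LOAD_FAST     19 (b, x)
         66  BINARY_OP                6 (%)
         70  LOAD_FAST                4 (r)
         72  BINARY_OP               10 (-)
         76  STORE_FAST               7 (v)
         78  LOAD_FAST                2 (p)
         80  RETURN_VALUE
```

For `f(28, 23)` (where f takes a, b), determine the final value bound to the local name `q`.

42

LOAD_FAST_LOAD_FAST a,b → push 28,23. Stack: [28, 23]
BINARY_OP - → 28 - 23 = 5. Stack: [5]
STORE_FAST p → p=5. Stack: []
LOAD_FAST p → push 5. Stack: [5]
LOAD_CONST → push 4. Stack: [5, 4]
BINARY_OP + → 5 + 4 = 9. Stack: [9]
STORE_FAST p → p=9. Stack: []
LOAD_FAST_LOAD_FAST p,a → push 9,28. Stack: [9, 28]
BINARY_OP & → 9 & 28 = 8. Stack: [8]
LOAD_FAST_LOAD_FAST b,a → push 23,28. Stack: [8, 23, 28]
BINARY_OP ^ → 23 ^ 28 = 11. Stack: [8, 11]
BINARY_OP | → 8 | 11 = 11. Stack: [11]
STORE_FAST x → x=11. Stack: []
LOAD_FAST_LOAD_FAST a,p → push 28,9. Stack: [28, 9]
BINARY_OP + → 28 + 9 = 37. Stack: [37]
STORE_FAST r → r=37. Stack: []
LOAD_FAST r → push 37. Stack: [37]
LOAD_CONST → push 5. Stack: [37, 5]
BINARY_OP + → 37 + 5 = 42. Stack: [42]
STORE_FAST q → q=42. Stack: []
LOAD_FAST_LOAD_FAST p,b → push 9,23. Stack: [9, 23]
BINARY_OP * → 9 * 23 = 207. Stack: [207]
STORE_FAST s → s=207. Stack: []
LOAD_FAST_LOAD_FAST b,x → push 23,11. Stack: [23, 11]
BINARY_OP % → 23 % 11 = 1. Stack: [1]
LOAD_FAST r → push 37. Stack: [1, 37]
BINARY_OP - → 1 - 37 = -36. Stack: [-36]
STORE_FAST v → v=-36. Stack: []
LOAD_FAST p → push 9. Stack: [9]
RETURN_VALUE → return 9.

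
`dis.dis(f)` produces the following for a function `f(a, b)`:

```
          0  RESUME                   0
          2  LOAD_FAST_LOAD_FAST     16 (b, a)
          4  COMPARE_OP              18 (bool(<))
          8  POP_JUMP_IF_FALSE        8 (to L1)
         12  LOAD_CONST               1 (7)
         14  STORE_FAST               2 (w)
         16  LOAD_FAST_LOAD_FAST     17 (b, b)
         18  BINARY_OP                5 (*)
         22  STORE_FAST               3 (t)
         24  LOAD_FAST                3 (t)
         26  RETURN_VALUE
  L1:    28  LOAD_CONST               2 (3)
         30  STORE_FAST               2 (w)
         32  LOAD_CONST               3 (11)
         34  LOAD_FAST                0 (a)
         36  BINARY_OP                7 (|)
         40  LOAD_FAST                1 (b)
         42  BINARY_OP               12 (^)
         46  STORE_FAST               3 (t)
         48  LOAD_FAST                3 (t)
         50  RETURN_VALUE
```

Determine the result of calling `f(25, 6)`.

36

LOAD_FAST_LOAD_FAST b,a → push 6,25. Stack: [6, 25]
COMPARE_OP bool(<) → 6 vs 25 = True. Stack: [True]
POP_JUMP_IF_FALSE → pop True; no jump. Stack: []
LOAD_CONST → push 7. Stack: [7]
STORE_FAST w → w=7. Stack: []
LOAD_FAST_LOAD_FAST b,b → push 6,6. Stack: [6, 6]
BINARY_OP * → 6 * 6 = 36. Stack: [36]
STORE_FAST t → t=36. Stack: []
LOAD_FAST t → push 36. Stack: [36]
RETURN_VALUE → return 36.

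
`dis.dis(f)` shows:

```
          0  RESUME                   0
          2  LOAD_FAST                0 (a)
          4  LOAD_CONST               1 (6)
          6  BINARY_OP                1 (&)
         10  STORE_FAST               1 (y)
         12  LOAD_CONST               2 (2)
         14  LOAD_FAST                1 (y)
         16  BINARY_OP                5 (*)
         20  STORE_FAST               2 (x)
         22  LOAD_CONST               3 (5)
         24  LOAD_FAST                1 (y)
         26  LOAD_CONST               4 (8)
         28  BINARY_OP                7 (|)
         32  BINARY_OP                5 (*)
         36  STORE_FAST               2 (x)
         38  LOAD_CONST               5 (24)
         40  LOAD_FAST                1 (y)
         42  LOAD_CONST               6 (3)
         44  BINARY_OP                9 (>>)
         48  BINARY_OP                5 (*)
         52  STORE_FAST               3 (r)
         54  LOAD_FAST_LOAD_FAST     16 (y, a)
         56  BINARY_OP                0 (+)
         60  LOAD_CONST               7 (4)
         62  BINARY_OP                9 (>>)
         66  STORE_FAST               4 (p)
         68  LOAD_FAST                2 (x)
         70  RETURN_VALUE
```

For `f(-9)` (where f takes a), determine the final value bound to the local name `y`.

LOAD_FAST a → push -9. Stack: [-9]
LOAD_CONST → push 6. Stack: [-9, 6]
BINARY_OP & → -9 & 6 = 6. Stack: [6]
STORE_FAST y → y=6. Stack: []
LOAD_CONST → push 2. Stack: [2]
LOAD_FAST y → push 6. Stack: [2, 6]
BINARY_OP * → 2 * 6 = 12. Stack: [12]
STORE_FAST x → x=12. Stack: []
LOAD_CONST → push 5. Stack: [5]
LOAD_FAST y → push 6. Stack: [5, 6]
LOAD_CONST → push 8. Stack: [5, 6, 8]
BINARY_OP | → 6 | 8 = 14. Stack: [5, 14]
BINARY_OP * → 5 * 14 = 70. Stack: [70]
STORE_FAST x → x=70. Stack: []
LOAD_CONST → push 24. Stack: [24]
LOAD_FAST y → push 6. Stack: [24, 6]
LOAD_CONST → push 3. Stack: [24, 6, 3]
BINARY_OP >> → 6 >> 3 = 0. Stack: [24, 0]
BINARY_OP * → 24 * 0 = 0. Stack: [0]
STORE_FAST r → r=0. Stack: []
LOAD_FAST_LOAD_FAST y,a → push 6,-9. Stack: [6, -9]
BINARY_OP + → 6 + -9 = -3. Stack: [-3]
LOAD_CONST → push 4. Stack: [-3, 4]
BINARY_OP >> → -3 >> 4 = -1. Stack: [-1]
STORE_FAST p → p=-1. Stack: []
LOAD_FAST x → push 70. Stack: [70]
RETURN_VALUE → return 70.

6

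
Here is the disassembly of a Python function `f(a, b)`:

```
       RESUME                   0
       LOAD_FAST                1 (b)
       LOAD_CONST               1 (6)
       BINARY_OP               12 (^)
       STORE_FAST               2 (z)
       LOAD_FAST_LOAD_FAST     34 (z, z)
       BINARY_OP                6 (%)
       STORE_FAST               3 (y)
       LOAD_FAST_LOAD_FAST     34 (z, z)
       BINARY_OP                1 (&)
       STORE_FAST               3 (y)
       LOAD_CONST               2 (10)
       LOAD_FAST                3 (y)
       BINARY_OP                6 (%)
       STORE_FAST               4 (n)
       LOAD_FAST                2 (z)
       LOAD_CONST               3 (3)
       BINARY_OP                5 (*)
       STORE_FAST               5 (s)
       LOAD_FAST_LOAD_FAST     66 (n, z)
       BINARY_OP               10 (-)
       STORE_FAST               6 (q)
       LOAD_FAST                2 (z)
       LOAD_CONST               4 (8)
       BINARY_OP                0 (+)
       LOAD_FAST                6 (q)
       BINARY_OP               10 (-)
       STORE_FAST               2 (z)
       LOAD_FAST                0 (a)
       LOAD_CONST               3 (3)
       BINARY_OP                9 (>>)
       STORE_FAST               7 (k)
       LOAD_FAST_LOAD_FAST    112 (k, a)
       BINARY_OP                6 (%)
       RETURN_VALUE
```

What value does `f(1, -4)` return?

0

LOAD_FAST b → push -4. Stack: [-4]
LOAD_CONST → push 6. Stack: [-4, 6]
BINARY_OP ^ → -4 ^ 6 = -6. Stack: [-6]
STORE_FAST z → z=-6. Stack: []
LOAD_FAST_LOAD_FAST z,z → push -6,-6. Stack: [-6, -6]
BINARY_OP % → -6 % -6 = 0. Stack: [0]
STORE_FAST y → y=0. Stack: []
LOAD_FAST_LOAD_FAST z,z → push -6,-6. Stack: [-6, -6]
BINARY_OP & → -6 & -6 = -6. Stack: [-6]
STORE_FAST y → y=-6. Stack: []
LOAD_CONST → push 10. Stack: [10]
LOAD_FAST y → push -6. Stack: [10, -6]
BINARY_OP % → 10 % -6 = -2. Stack: [-2]
STORE_FAST n → n=-2. Stack: []
LOAD_FAST z → push -6. Stack: [-6]
LOAD_CONST → push 3. Stack: [-6, 3]
BINARY_OP * → -6 * 3 = -18. Stack: [-18]
STORE_FAST s → s=-18. Stack: []
LOAD_FAST_LOAD_FAST n,z → push -2,-6. Stack: [-2, -6]
BINARY_OP - → -2 - -6 = 4. Stack: [4]
STORE_FAST q → q=4. Stack: []
LOAD_FAST z → push -6. Stack: [-6]
LOAD_CONST → push 8. Stack: [-6, 8]
BINARY_OP + → -6 + 8 = 2. Stack: [2]
LOAD_FAST q → push 4. Stack: [2, 4]
BINARY_OP - → 2 - 4 = -2. Stack: [-2]
STORE_FAST z → z=-2. Stack: []
LOAD_FAST a → push 1. Stack: [1]
LOAD_CONST → push 3. Stack: [1, 3]
BINARY_OP >> → 1 >> 3 = 0. Stack: [0]
STORE_FAST k → k=0. Stack: []
LOAD_FAST_LOAD_FAST k,a → push 0,1. Stack: [0, 1]
BINARY_OP % → 0 % 1 = 0. Stack: [0]
RETURN_VALUE → return 0.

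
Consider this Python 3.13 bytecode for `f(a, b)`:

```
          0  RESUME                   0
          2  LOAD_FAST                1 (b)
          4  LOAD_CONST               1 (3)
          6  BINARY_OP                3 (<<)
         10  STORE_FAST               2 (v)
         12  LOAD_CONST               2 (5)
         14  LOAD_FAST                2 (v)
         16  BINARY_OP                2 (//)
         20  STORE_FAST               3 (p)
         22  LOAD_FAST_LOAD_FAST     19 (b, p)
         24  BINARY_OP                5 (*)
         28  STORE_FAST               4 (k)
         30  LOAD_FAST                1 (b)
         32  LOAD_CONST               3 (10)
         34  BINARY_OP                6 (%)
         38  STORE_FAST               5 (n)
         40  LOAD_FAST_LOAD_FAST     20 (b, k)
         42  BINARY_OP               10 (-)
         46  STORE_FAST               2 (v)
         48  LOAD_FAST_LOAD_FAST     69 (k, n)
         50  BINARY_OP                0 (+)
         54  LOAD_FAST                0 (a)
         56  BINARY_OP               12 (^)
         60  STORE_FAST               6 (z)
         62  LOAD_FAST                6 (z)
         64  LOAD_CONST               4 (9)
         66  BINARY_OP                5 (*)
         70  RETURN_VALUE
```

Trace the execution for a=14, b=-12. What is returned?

LOAD_FAST b → push -12. Stack: [-12]
LOAD_CONST → push 3. Stack: [-12, 3]
BINARY_OP << → -12 << 3 = -96. Stack: [-96]
STORE_FAST v → v=-96. Stack: []
LOAD_CONST → push 5. Stack: [5]
LOAD_FAST v → push -96. Stack: [5, -96]
BINARY_OP // → 5 // -96 = -1. Stack: [-1]
STORE_FAST p → p=-1. Stack: []
LOAD_FAST_LOAD_FAST b,p → push -12,-1. Stack: [-12, -1]
BINARY_OP * → -12 * -1 = 12. Stack: [12]
STORE_FAST k → k=12. Stack: []
LOAD_FAST b → push -12. Stack: [-12]
LOAD_CONST → push 10. Stack: [-12, 10]
BINARY_OP % → -12 % 10 = 8. Stack: [8]
STORE_FAST n → n=8. Stack: []
LOAD_FAST_LOAD_FAST b,k → push -12,12. Stack: [-12, 12]
BINARY_OP - → -12 - 12 = -24. Stack: [-24]
STORE_FAST v → v=-24. Stack: []
LOAD_FAST_LOAD_FAST k,n → push 12,8. Stack: [12, 8]
BINARY_OP + → 12 + 8 = 20. Stack: [20]
LOAD_FAST a → push 14. Stack: [20, 14]
BINARY_OP ^ → 20 ^ 14 = 26. Stack: [26]
STORE_FAST z → z=26. Stack: []
LOAD_FAST z → push 26. Stack: [26]
LOAD_CONST → push 9. Stack: [26, 9]
BINARY_OP * → 26 * 9 = 234. Stack: [234]
RETURN_VALUE → return 234.

234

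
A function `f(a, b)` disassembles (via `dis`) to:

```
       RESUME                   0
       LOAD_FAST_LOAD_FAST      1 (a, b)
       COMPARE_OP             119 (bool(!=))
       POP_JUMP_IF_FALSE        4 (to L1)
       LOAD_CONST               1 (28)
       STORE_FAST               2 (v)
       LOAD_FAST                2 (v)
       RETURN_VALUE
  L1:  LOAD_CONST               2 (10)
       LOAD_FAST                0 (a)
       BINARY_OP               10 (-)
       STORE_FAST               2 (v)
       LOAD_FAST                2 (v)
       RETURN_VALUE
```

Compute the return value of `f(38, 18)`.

28

LOAD_FAST_LOAD_FAST a,b → push 38,18. Stack: [38, 18]
COMPARE_OP bool(!=) → 38 vs 18 = True. Stack: [True]
POP_JUMP_IF_FALSE → pop True; no jump. Stack: []
LOAD_CONST → push 28. Stack: [28]
STORE_FAST v → v=28. Stack: []
LOAD_FAST v → push 28. Stack: [28]
RETURN_VALUE → return 28.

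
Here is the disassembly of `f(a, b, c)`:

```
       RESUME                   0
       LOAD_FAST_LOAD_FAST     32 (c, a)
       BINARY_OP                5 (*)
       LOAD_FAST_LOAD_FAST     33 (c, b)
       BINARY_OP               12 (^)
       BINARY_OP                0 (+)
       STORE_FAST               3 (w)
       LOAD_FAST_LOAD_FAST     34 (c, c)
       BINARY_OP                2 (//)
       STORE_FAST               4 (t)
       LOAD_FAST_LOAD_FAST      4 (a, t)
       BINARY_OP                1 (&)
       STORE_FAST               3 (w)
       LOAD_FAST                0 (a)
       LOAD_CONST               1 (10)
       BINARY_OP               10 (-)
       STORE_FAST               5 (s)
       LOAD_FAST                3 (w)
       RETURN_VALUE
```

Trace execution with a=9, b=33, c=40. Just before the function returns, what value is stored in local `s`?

LOAD_FAST_LOAD_FAST c,a → push 40,9. Stack: [40, 9]
BINARY_OP * → 40 * 9 = 360. Stack: [360]
LOAD_FAST_LOAD_FAST c,b → push 40,33. Stack: [360, 40, 33]
BINARY_OP ^ → 40 ^ 33 = 9. Stack: [360, 9]
BINARY_OP + → 360 + 9 = 369. Stack: [369]
STORE_FAST w → w=369. Stack: []
LOAD_FAST_LOAD_FAST c,c → push 40,40. Stack: [40, 40]
BINARY_OP // → 40 // 40 = 1. Stack: [1]
STORE_FAST t → t=1. Stack: []
LOAD_FAST_LOAD_FAST a,t → push 9,1. Stack: [9, 1]
BINARY_OP & → 9 & 1 = 1. Stack: [1]
STORE_FAST w → w=1. Stack: []
LOAD_FAST a → push 9. Stack: [9]
LOAD_CONST → push 10. Stack: [9, 10]
BINARY_OP - → 9 - 10 = -1. Stack: [-1]
STORE_FAST s → s=-1. Stack: []
LOAD_FAST w → push 1. Stack: [1]
RETURN_VALUE → return 1.

-1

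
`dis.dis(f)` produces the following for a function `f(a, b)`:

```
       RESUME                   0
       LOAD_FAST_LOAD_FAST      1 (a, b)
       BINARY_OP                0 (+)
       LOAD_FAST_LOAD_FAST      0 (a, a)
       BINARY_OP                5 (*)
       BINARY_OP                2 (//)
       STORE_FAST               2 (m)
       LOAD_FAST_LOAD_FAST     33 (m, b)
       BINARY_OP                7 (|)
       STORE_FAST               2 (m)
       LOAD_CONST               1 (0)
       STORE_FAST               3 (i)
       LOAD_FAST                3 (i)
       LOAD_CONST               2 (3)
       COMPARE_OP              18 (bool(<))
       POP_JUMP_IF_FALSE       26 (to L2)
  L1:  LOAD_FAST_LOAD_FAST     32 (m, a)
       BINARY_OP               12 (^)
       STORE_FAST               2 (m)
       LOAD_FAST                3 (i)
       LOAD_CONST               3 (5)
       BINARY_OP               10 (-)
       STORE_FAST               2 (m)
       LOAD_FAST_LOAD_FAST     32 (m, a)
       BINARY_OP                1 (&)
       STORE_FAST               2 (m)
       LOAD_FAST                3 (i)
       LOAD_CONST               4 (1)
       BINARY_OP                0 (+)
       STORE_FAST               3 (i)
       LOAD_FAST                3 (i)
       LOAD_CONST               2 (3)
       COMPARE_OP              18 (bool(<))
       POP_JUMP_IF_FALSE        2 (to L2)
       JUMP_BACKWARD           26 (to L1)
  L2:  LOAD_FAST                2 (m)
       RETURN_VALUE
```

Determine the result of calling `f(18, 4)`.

LOAD_FAST_LOAD_FAST a,b → push 18,4
BINARY_OP + → 18 + 4 = 22
LOAD_FAST_LOAD_FAST a,a → push 18,18
BINARY_OP * → 18 * 18 = 324
BINARY_OP // → 22 // 324 = 0
STORE_FAST m → m=0
LOAD_FAST_LOAD_FAST m,b → push 0,4
BINARY_OP | → 0 | 4 = 4
STORE_FAST m → m=4
LOAD_CONST → push 0
STORE_FAST i → i=0
LOAD_FAST i → push 0
LOAD_CONST → push 3
COMPARE_OP bool(<) → 0 vs 3 = True
POP_JUMP_IF_FALSE → pop True; no jump
LOAD_FAST_LOAD_FAST m,a → push 4,18
BINARY_OP ^ → 4 ^ 18 = 22
STORE_FAST m → m=22
LOAD_FAST i → push 0
LOAD_CONST → push 5
BINARY_OP - → 0 - 5 = -5
STORE_FAST m → m=-5
LOAD_FAST_LOAD_FAST m,a → push -5,18
BINARY_OP & → -5 & 18 = 18
STORE_FAST m → m=18
LOAD_FAST i → push 0
LOAD_CONST → push 1
BINARY_OP + → 0 + 1 = 1
STORE_FAST i → i=1
LOAD_FAST i → push 1
LOAD_CONST → push 3
COMPARE_OP bool(<) → 1 vs 3 = True
POP_JUMP_IF_FALSE → pop True; no jump
LOAD_FAST_LOAD_FAST m,a → push 18,18
BINARY_OP ^ → 18 ^ 18 = 0
STORE_FAST m → m=0
LOAD_FAST i → push 1
LOAD_CONST → push 5
BINARY_OP - → 1 - 5 = -4
STORE_FAST m → m=-4
LOAD_FAST_LOAD_FAST m,a → push -4,18
BINARY_OP & → -4 & 18 = 16
STORE_FAST m → m=16
LOAD_FAST i → push 1
LOAD_CONST → push 1
BINARY_OP + → 1 + 1 = 2
STORE_FAST i → i=2
LOAD_FAST i → push 2
LOAD_CONST → push 3
COMPARE_OP bool(<) → 2 vs 3 = True
POP_JUMP_IF_FALSE → pop True; no jump
LOAD_FAST_LOAD_FAST m,a → push 16,18
BINARY_OP ^ → 16 ^ 18 = 2
STORE_FAST m → m=2
LOAD_FAST i → push 2
LOAD_CONST → push 5
BINARY_OP - → 2 - 5 = -3
STORE_FAST m → m=-3
LOAD_FAST_LOAD_FAST m,a → push -3,18
BINARY_OP & → -3 & 18 = 16
STORE_FAST m → m=16
LOAD_FAST i → push 2
LOAD_CONST → push 1
BINARY_OP + → 2 + 1 = 3
STORE_FAST i → i=3
LOAD_FAST i → push 3
LOAD_CONST → push 3
COMPARE_OP bool(<) → 3 vs 3 = False
POP_JUMP_IF_FALSE → pop False; jump
LOAD_FAST m → push 16
RETURN_VALUE → return 16.

16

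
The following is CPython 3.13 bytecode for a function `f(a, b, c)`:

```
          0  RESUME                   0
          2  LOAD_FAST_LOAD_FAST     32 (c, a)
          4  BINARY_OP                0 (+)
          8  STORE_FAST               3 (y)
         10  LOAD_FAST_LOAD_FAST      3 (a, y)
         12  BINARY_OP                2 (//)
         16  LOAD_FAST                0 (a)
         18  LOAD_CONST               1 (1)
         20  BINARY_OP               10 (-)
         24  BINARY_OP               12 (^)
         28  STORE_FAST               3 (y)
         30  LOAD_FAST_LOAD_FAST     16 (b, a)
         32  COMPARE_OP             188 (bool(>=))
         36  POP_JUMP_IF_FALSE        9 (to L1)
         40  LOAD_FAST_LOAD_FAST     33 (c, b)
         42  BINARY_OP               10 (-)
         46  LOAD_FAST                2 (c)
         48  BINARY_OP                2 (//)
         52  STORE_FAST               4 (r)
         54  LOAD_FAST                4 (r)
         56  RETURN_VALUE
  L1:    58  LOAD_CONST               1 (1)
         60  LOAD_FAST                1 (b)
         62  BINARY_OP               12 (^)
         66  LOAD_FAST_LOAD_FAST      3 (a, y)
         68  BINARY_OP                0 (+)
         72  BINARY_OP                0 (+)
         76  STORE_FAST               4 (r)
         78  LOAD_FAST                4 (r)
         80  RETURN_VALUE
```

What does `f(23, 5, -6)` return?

LOAD_FAST_LOAD_FAST c,a → push -6,23. Stack: [-6, 23]
BINARY_OP + → -6 + 23 = 17. Stack: [17]
STORE_FAST y → y=17. Stack: []
LOAD_FAST_LOAD_FAST a,y → push 23,17. Stack: [23, 17]
BINARY_OP // → 23 // 17 = 1. Stack: [1]
LOAD_FAST a → push 23. Stack: [1, 23]
LOAD_CONST → push 1. Stack: [1, 23, 1]
BINARY_OP - → 23 - 1 = 22. Stack: [1, 22]
BINARY_OP ^ → 1 ^ 22 = 23. Stack: [23]
STORE_FAST y → y=23. Stack: []
LOAD_FAST_LOAD_FAST b,a → push 5,23. Stack: [5, 23]
COMPARE_OP bool(>=) → 5 vs 23 = False. Stack: [False]
POP_JUMP_IF_FALSE → pop False; jump. Stack: []
LOAD_CONST → push 1. Stack: [1]
LOAD_FAST b → push 5. Stack: [1, 5]
BINARY_OP ^ → 1 ^ 5 = 4. Stack: [4]
LOAD_FAST_LOAD_FAST a,y → push 23,23. Stack: [4, 23, 23]
BINARY_OP + → 23 + 23 = 46. Stack: [4, 46]
BINARY_OP + → 4 + 46 = 50. Stack: [50]
STORE_FAST r → r=50. Stack: []
LOAD_FAST r → push 50. Stack: [50]
RETURN_VALUE → return 50.

50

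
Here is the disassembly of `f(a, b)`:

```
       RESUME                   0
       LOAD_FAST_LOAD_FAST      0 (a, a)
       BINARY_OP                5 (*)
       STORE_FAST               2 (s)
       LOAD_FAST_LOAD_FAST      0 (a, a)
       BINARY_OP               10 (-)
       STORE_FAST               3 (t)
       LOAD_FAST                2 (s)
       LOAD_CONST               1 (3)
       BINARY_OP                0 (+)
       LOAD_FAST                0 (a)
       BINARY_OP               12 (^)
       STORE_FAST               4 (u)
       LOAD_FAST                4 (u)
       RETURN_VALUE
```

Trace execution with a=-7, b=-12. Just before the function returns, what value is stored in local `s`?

49

LOAD_FAST_LOAD_FAST a,a → push -7,-7. Stack: [-7, -7]
BINARY_OP * → -7 * -7 = 49. Stack: [49]
STORE_FAST s → s=49. Stack: []
LOAD_FAST_LOAD_FAST a,a → push -7,-7. Stack: [-7, -7]
BINARY_OP - → -7 - -7 = 0. Stack: [0]
STORE_FAST t → t=0. Stack: []
LOAD_FAST s → push 49. Stack: [49]
LOAD_CONST → push 3. Stack: [49, 3]
BINARY_OP + → 49 + 3 = 52. Stack: [52]
LOAD_FAST a → push -7. Stack: [52, -7]
BINARY_OP ^ → 52 ^ -7 = -51. Stack: [-51]
STORE_FAST u → u=-51. Stack: []
LOAD_FAST u → push -51. Stack: [-51]
RETURN_VALUE → return -51.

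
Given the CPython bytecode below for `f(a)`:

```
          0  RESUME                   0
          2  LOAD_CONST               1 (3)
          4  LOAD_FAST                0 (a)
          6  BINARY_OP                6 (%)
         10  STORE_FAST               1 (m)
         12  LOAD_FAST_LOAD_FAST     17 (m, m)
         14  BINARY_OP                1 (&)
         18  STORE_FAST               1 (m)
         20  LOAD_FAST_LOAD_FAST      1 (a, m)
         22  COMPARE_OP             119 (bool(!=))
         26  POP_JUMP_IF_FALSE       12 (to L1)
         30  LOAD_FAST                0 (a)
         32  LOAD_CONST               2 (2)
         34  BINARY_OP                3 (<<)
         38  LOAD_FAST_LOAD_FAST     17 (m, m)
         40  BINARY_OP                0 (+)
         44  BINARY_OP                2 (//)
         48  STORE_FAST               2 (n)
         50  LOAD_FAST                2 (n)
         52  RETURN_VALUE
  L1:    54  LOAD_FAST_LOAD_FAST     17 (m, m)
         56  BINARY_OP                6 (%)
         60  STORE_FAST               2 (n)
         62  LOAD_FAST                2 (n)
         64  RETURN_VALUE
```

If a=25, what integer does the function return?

16

LOAD_CONST → push 3. Stack: [3]
LOAD_FAST a → push 25. Stack: [3, 25]
BINARY_OP % → 3 % 25 = 3. Stack: [3]
STORE_FAST m → m=3. Stack: []
LOAD_FAST_LOAD_FAST m,m → push 3,3. Stack: [3, 3]
BINARY_OP & → 3 & 3 = 3. Stack: [3]
STORE_FAST m → m=3. Stack: []
LOAD_FAST_LOAD_FAST a,m → push 25,3. Stack: [25, 3]
COMPARE_OP bool(!=) → 25 vs 3 = True. Stack: [True]
POP_JUMP_IF_FALSE → pop True; no jump. Stack: []
LOAD_FAST a → push 25. Stack: [25]
LOAD_CONST → push 2. Stack: [25, 2]
BINARY_OP << → 25 << 2 = 100. Stack: [100]
LOAD_FAST_LOAD_FAST m,m → push 3,3. Stack: [100, 3, 3]
BINARY_OP + → 3 + 3 = 6. Stack: [100, 6]
BINARY_OP // → 100 // 6 = 16. Stack: [16]
STORE_FAST n → n=16. Stack: []
LOAD_FAST n → push 16. Stack: [16]
RETURN_VALUE → return 16.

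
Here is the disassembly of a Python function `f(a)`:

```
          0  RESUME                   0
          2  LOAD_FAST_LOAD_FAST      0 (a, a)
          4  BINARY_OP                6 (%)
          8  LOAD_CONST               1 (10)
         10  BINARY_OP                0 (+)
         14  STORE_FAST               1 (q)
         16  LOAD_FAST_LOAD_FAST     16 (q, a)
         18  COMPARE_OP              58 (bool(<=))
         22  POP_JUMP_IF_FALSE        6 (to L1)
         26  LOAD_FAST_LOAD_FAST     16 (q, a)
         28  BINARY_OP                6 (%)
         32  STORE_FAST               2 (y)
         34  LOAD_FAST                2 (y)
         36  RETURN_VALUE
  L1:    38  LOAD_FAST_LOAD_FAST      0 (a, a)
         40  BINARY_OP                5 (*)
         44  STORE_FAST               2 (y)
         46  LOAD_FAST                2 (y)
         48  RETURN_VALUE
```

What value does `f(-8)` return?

64

LOAD_FAST_LOAD_FAST a,a → push -8,-8. Stack: [-8, -8]
BINARY_OP % → -8 % -8 = 0. Stack: [0]
LOAD_CONST → push 10. Stack: [0, 10]
BINARY_OP + → 0 + 10 = 10. Stack: [10]
STORE_FAST q → q=10. Stack: []
LOAD_FAST_LOAD_FAST q,a → push 10,-8. Stack: [10, -8]
COMPARE_OP bool(<=) → 10 vs -8 = False. Stack: [False]
POP_JUMP_IF_FALSE → pop False; jump. Stack: []
LOAD_FAST_LOAD_FAST a,a → push -8,-8. Stack: [-8, -8]
BINARY_OP * → -8 * -8 = 64. Stack: [64]
STORE_FAST y → y=64. Stack: []
LOAD_FAST y → push 64. Stack: [64]
RETURN_VALUE → return 64.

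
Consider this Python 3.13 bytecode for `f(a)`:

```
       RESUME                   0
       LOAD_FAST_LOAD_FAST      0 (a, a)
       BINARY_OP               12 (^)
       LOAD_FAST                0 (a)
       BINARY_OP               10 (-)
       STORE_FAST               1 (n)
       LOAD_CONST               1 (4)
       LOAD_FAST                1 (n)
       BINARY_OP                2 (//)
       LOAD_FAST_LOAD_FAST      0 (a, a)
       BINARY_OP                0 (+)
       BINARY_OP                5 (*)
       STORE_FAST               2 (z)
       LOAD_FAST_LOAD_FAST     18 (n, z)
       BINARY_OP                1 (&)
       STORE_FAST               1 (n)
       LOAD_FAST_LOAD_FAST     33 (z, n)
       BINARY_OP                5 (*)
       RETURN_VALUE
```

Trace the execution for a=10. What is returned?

LOAD_FAST_LOAD_FAST a,a → push 10,10. Stack: [10, 10]
BINARY_OP ^ → 10 ^ 10 = 0. Stack: [0]
LOAD_FAST a → push 10. Stack: [0, 10]
BINARY_OP - → 0 - 10 = -10. Stack: [-10]
STORE_FAST n → n=-10. Stack: []
LOAD_CONST → push 4. Stack: [4]
LOAD_FAST n → push -10. Stack: [4, -10]
BINARY_OP // → 4 // -10 = -1. Stack: [-1]
LOAD_FAST_LOAD_FAST a,a → push 10,10. Stack: [-1, 10, 10]
BINARY_OP + → 10 + 10 = 20. Stack: [-1, 20]
BINARY_OP * → -1 * 20 = -20. Stack: [-20]
STORE_FAST z → z=-20. Stack: []
LOAD_FAST_LOAD_FAST n,z → push -10,-20. Stack: [-10, -20]
BINARY_OP & → -10 & -20 = -28. Stack: [-28]
STORE_FAST n → n=-28. Stack: []
LOAD_FAST_LOAD_FAST z,n → push -20,-28. Stack: [-20, -28]
BINARY_OP * → -20 * -28 = 560. Stack: [560]
RETURN_VALUE → return 560.

560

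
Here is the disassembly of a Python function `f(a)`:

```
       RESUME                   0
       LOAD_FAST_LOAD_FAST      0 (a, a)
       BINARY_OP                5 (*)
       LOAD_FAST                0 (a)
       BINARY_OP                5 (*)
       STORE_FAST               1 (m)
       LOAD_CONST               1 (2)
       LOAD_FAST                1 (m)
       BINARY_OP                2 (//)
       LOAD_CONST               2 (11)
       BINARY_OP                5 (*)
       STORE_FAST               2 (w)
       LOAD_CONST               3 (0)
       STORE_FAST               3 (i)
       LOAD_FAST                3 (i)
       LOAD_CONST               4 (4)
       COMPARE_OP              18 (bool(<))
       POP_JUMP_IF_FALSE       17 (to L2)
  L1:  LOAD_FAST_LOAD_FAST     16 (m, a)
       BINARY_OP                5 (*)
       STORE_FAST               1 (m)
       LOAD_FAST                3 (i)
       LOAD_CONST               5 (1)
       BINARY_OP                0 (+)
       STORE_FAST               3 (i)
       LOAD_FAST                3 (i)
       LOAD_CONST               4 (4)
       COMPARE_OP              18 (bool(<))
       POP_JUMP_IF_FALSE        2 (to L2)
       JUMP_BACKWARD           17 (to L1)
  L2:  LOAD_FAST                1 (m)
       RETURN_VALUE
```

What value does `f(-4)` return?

LOAD_FAST_LOAD_FAST a,a → push -4,-4. Stack: [-4, -4]
BINARY_OP * → -4 * -4 = 16. Stack: [16]
LOAD_FAST a → push -4. Stack: [16, -4]
BINARY_OP * → 16 * -4 = -64. Stack: [-64]
STORE_FAST m → m=-64. Stack: []
LOAD_CONST → push 2. Stack: [2]
LOAD_FAST m → push -64. Stack: [2, -64]
BINARY_OP // → 2 // -64 = -1. Stack: [-1]
LOAD_CONST → push 11. Stack: [-1, 11]
BINARY_OP * → -1 * 11 = -11. Stack: [-11]
STORE_FAST w → w=-11. Stack: []
LOAD_CONST → push 0. Stack: [0]
STORE_FAST i → i=0. Stack: []
LOAD_FAST i → push 0. Stack: [0]
LOAD_CONST → push 4. Stack: [0, 4]
COMPARE_OP bool(<) → 0 vs 4 = True. Stack: [True]
POP_JUMP_IF_FALSE → pop True; no jump. Stack: []
LOAD_FAST_LOAD_FAST m,a → push -64,-4. Stack: [-64, -4]
BINARY_OP * → -64 * -4 = 256. Stack: [256]
STORE_FAST m → m=256. Stack: []
LOAD_FAST i → push 0. Stack: [0]
LOAD_CONST → push 1. Stack: [0, 1]
BINARY_OP + → 0 + 1 = 1. Stack: [1]
STORE_FAST i → i=1. Stack: []
LOAD_FAST i → push 1. Stack: [1]
LOAD_CONST → push 4. Stack: [1, 4]
COMPARE_OP bool(<) → 1 vs 4 = True. Stack: [True]
POP_JUMP_IF_FALSE → pop True; no jump. Stack: []
LOAD_FAST_LOAD_FAST m,a → push 256,-4. Stack: [256, -4]
BINARY_OP * → 256 * -4 = -1024. Stack: [-1024]
STORE_FAST m → m=-1024. Stack: []
LOAD_FAST i → push 1. Stack: [1]
LOAD_CONST → push 1. Stack: [1, 1]
BINARY_OP + → 1 + 1 = 2. Stack: [2]
STORE_FAST i → i=2. Stack: []
LOAD_FAST i → push 2. Stack: [2]
LOAD_CONST → push 4. Stack: [2, 4]
COMPARE_OP bool(<) → 2 vs 4 = True. Stack: [True]
POP_JUMP_IF_FALSE → pop True; no jump. Stack: []
LOAD_FAST_LOAD_FAST m,a → push -1024,-4. Stack: [-1024, -4]
BINARY_OP * → -1024 * -4 = 4096. Stack: [4096]
STORE_FAST m → m=4096. Stack: []
LOAD_FAST i → push 2. Stack: [2]
LOAD_CONST → push 1. Stack: [2, 1]
BINARY_OP + → 2 + 1 = 3. Stack: [3]
STORE_FAST i → i=3. Stack: []
LOAD_FAST i → push 3. Stack: [3]
LOAD_CONST → push 4. Stack: [3, 4]
COMPARE_OP bool(<) → 3 vs 4 = True. Stack: [True]
POP_JUMP_IF_FALSE → pop True; no jump. Stack: []
LOAD_FAST_LOAD_FAST m,a → push 4096,-4. Stack: [4096, -4]
BINARY_OP * → 4096 * -4 = -16384. Stack: [-16384]
STORE_FAST m → m=-16384. Stack: []
LOAD_FAST i → push 3. Stack: [3]
LOAD_CONST → push 1. Stack: [3, 1]
BINARY_OP + → 3 + 1 = 4. Stack: [4]
STORE_FAST i → i=4. Stack: []
LOAD_FAST i → push 4. Stack: [4]
LOAD_CONST → push 4. Stack: [4, 4]
COMPARE_OP bool(<) → 4 vs 4 = False. Stack: [False]
POP_JUMP_IF_FALSE → pop False; jump. Stack: []
LOAD_FAST m → push -16384. Stack: [-16384]
RETURN_VALUE → return -16384.

-16384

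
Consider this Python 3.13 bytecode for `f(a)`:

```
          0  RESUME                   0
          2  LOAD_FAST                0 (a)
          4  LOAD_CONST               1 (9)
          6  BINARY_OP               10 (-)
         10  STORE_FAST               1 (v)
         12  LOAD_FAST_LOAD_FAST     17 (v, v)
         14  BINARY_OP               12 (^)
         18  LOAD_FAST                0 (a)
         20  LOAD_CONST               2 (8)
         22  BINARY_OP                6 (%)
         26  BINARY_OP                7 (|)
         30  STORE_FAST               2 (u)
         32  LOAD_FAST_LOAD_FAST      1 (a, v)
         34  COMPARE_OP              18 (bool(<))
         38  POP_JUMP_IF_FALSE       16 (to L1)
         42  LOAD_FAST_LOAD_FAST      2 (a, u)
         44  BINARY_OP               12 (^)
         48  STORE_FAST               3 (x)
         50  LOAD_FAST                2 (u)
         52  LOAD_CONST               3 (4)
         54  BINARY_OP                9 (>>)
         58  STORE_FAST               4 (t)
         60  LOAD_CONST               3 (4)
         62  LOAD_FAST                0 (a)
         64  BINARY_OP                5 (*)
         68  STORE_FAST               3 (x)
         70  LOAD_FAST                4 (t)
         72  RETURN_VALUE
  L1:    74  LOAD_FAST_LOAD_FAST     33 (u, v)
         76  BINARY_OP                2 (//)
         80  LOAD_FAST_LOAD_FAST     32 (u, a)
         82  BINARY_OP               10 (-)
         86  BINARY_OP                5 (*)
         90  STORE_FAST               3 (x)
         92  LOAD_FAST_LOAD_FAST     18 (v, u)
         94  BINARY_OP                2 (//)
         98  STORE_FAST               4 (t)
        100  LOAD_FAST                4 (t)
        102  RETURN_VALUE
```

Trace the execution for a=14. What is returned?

LOAD_FAST a → push 14. Stack: [14]
LOAD_CONST → push 9. Stack: [14, 9]
BINARY_OP - → 14 - 9 = 5. Stack: [5]
STORE_FAST v → v=5. Stack: []
LOAD_FAST_LOAD_FAST v,v → push 5,5. Stack: [5, 5]
BINARY_OP ^ → 5 ^ 5 = 0. Stack: [0]
LOAD_FAST a → push 14. Stack: [0, 14]
LOAD_CONST → push 8. Stack: [0, 14, 8]
BINARY_OP % → 14 % 8 = 6. Stack: [0, 6]
BINARY_OP | → 0 | 6 = 6. Stack: [6]
STORE_FAST u → u=6. Stack: []
LOAD_FAST_LOAD_FAST a,v → push 14,5. Stack: [14, 5]
COMPARE_OP bool(<) → 14 vs 5 = False. Stack: [False]
POP_JUMP_IF_FALSE → pop False; jump. Stack: []
LOAD_FAST_LOAD_FAST u,v → push 6,5. Stack: [6, 5]
BINARY_OP // → 6 // 5 = 1. Stack: [1]
LOAD_FAST_LOAD_FAST u,a → push 6,14. Stack: [1, 6, 14]
BINARY_OP - → 6 - 14 = -8. Stack: [1, -8]
BINARY_OP * → 1 * -8 = -8. Stack: [-8]
STORE_FAST x → x=-8. Stack: []
LOAD_FAST_LOAD_FAST v,u → push 5,6. Stack: [5, 6]
BINARY_OP // → 5 // 6 = 0. Stack: [0]
STORE_FAST t → t=0. Stack: []
LOAD_FAST t → push 0. Stack: [0]
RETURN_VALUE → return 0.

0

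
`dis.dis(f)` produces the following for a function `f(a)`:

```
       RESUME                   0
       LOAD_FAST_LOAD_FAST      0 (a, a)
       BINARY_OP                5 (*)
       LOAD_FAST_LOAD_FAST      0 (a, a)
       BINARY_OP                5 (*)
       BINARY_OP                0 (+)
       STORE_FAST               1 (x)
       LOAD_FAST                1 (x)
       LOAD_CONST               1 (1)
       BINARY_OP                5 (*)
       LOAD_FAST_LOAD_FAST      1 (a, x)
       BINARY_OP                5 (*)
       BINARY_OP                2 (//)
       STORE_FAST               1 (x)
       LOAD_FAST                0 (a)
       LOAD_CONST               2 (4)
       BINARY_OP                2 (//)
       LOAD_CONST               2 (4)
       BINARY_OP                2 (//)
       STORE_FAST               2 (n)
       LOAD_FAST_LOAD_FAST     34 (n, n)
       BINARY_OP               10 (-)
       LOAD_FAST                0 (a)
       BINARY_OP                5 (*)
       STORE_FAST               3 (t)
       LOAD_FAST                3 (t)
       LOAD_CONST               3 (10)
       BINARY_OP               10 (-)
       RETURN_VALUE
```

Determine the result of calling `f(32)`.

LOAD_FAST_LOAD_FAST a,a → push 32,32. Stack: [32, 32]
BINARY_OP * → 32 * 32 = 1024. Stack: [1024]
LOAD_FAST_LOAD_FAST a,a → push 32,32. Stack: [1024, 32, 32]
BINARY_OP * → 32 * 32 = 1024. Stack: [1024, 1024]
BINARY_OP + → 1024 + 1024 = 2048. Stack: [2048]
STORE_FAST x → x=2048. Stack: []
LOAD_FAST x → push 2048. Stack: [2048]
LOAD_CONST → push 1. Stack: [2048, 1]
BINARY_OP * → 2048 * 1 = 2048. Stack: [2048]
LOAD_FAST_LOAD_FAST a,x → push 32,2048. Stack: [2048, 32, 2048]
BINARY_OP * → 32 * 2048 = 65536. Stack: [2048, 65536]
BINARY_OP // → 2048 // 65536 = 0. Stack: [0]
STORE_FAST x → x=0. Stack: []
LOAD_FAST a → push 32. Stack: [32]
LOAD_CONST → push 4. Stack: [32, 4]
BINARY_OP // → 32 // 4 = 8. Stack: [8]
LOAD_CONST → push 4. Stack: [8, 4]
BINARY_OP // → 8 // 4 = 2. Stack: [2]
STORE_FAST n → n=2. Stack: []
LOAD_FAST_LOAD_FAST n,n → push 2,2. Stack: [2, 2]
BINARY_OP - → 2 - 2 = 0. Stack: [0]
LOAD_FAST a → push 32. Stack: [0, 32]
BINARY_OP * → 0 * 32 = 0. Stack: [0]
STORE_FAST t → t=0. Stack: []
LOAD_FAST t → push 0. Stack: [0]
LOAD_CONST → push 10. Stack: [0, 10]
BINARY_OP - → 0 - 10 = -10. Stack: [-10]
RETURN_VALUE → return -10.

-10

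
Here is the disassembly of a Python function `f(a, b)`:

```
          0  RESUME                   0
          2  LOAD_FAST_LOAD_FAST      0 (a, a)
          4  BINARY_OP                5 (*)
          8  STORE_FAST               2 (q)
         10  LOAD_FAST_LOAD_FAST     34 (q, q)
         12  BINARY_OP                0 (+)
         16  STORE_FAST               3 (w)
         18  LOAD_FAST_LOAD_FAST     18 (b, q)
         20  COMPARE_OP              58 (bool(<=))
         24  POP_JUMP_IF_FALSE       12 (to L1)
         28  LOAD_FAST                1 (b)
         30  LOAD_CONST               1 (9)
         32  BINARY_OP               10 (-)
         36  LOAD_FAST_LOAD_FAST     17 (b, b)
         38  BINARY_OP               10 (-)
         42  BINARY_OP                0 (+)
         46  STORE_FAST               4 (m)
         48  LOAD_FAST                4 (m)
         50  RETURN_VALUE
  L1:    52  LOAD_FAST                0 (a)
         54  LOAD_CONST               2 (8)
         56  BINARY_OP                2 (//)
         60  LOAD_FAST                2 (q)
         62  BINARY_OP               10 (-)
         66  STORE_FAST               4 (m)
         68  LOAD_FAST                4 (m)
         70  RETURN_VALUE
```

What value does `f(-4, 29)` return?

LOAD_FAST_LOAD_FAST a,a → push -4,-4. Stack: [-4, -4]
BINARY_OP * → -4 * -4 = 16. Stack: [16]
STORE_FAST q → q=16. Stack: []
LOAD_FAST_LOAD_FAST q,q → push 16,16. Stack: [16, 16]
BINARY_OP + → 16 + 16 = 32. Stack: [32]
STORE_FAST w → w=32. Stack: []
LOAD_FAST_LOAD_FAST b,q → push 29,16. Stack: [29, 16]
COMPARE_OP bool(<=) → 29 vs 16 = False. Stack: [False]
POP_JUMP_IF_FALSE → pop False; jump. Stack: []
LOAD_FAST a → push -4. Stack: [-4]
LOAD_CONST → push 8. Stack: [-4, 8]
BINARY_OP // → -4 // 8 = -1. Stack: [-1]
LOAD_FAST q → push 16. Stack: [-1, 16]
BINARY_OP - → -1 - 16 = -17. Stack: [-17]
STORE_FAST m → m=-17. Stack: []
LOAD_FAST m → push -17. Stack: [-17]
RETURN_VALUE → return -17.

-17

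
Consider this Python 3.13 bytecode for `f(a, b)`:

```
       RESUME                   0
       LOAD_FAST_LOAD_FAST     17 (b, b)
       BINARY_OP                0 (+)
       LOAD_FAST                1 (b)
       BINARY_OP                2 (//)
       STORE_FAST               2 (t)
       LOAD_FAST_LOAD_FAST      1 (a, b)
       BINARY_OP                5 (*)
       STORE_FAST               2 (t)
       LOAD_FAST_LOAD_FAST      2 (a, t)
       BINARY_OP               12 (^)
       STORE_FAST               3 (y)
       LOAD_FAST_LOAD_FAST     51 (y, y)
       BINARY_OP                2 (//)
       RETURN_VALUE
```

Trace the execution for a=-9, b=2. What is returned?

1

LOAD_FAST_LOAD_FAST b,b → push 2,2. Stack: [2, 2]
BINARY_OP + → 2 + 2 = 4. Stack: [4]
LOAD_FAST b → push 2. Stack: [4, 2]
BINARY_OP // → 4 // 2 = 2. Stack: [2]
STORE_FAST t → t=2. Stack: []
LOAD_FAST_LOAD_FAST a,b → push -9,2. Stack: [-9, 2]
BINARY_OP * → -9 * 2 = -18. Stack: [-18]
STORE_FAST t → t=-18. Stack: []
LOAD_FAST_LOAD_FAST a,t → push -9,-18. Stack: [-9, -18]
BINARY_OP ^ → -9 ^ -18 = 25. Stack: [25]
STORE_FAST y → y=25. Stack: []
LOAD_FAST_LOAD_FAST y,y → push 25,25. Stack: [25, 25]
BINARY_OP // → 25 // 25 = 1. Stack: [1]
RETURN_VALUE → return 1.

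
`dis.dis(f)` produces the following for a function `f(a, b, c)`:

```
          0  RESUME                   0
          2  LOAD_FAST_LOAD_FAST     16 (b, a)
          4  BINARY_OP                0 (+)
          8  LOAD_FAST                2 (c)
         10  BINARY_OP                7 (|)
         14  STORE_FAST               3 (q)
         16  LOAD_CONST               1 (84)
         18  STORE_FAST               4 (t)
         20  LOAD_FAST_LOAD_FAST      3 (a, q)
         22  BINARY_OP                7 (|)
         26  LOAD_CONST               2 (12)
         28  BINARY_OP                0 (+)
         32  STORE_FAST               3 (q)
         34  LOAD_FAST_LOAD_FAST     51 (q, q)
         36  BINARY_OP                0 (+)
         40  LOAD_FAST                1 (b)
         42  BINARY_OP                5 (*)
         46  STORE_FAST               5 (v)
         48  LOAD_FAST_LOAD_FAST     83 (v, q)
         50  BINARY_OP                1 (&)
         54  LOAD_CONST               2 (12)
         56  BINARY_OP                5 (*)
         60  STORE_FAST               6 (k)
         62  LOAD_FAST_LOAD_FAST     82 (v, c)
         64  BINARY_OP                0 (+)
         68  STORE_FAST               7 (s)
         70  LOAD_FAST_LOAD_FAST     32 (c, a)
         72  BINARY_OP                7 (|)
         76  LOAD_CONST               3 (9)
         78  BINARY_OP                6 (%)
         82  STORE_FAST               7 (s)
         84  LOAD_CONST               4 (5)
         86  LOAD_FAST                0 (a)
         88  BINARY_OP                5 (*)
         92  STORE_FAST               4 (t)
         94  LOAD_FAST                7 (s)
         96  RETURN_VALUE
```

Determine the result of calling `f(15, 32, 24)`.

4

LOAD_FAST_LOAD_FAST b,a → push 32,15. Stack: [32, 15]
BINARY_OP + → 32 + 15 = 47. Stack: [47]
LOAD_FAST c → push 24. Stack: [47, 24]
BINARY_OP | → 47 | 24 = 63. Stack: [63]
STORE_FAST q → q=63. Stack: []
LOAD_CONST → push 84. Stack: [84]
STORE_FAST t → t=84. Stack: []
LOAD_FAST_LOAD_FAST a,q → push 15,63. Stack: [15, 63]
BINARY_OP | → 15 | 63 = 63. Stack: [63]
LOAD_CONST → push 12. Stack: [63, 12]
BINARY_OP + → 63 + 12 = 75. Stack: [75]
STORE_FAST q → q=75. Stack: []
LOAD_FAST_LOAD_FAST q,q → push 75,75. Stack: [75, 75]
BINARY_OP + → 75 + 75 = 150. Stack: [150]
LOAD_FAST b → push 32. Stack: [150, 32]
BINARY_OP * → 150 * 32 = 4800. Stack: [4800]
STORE_FAST v → v=4800. Stack: []
LOAD_FAST_LOAD_FAST v,q → push 4800,75. Stack: [4800, 75]
BINARY_OP & → 4800 & 75 = 64. Stack: [64]
LOAD_CONST → push 12. Stack: [64, 12]
BINARY_OP * → 64 * 12 = 768. Stack: [768]
STORE_FAST k → k=768. Stack: []
LOAD_FAST_LOAD_FAST v,c → push 4800,24. Stack: [4800, 24]
BINARY_OP + → 4800 + 24 = 4824. Stack: [4824]
STORE_FAST s → s=4824. Stack: []
LOAD_FAST_LOAD_FAST c,a → push 24,15. Stack: [24, 15]
BINARY_OP | → 24 | 15 = 31. Stack: [31]
LOAD_CONST → push 9. Stack: [31, 9]
BINARY_OP % → 31 % 9 = 4. Stack: [4]
STORE_FAST s → s=4. Stack: []
LOAD_CONST → push 5. Stack: [5]
LOAD_FAST a → push 15. Stack: [5, 15]
BINARY_OP * → 5 * 15 = 75. Stack: [75]
STORE_FAST t → t=75. Stack: []
LOAD_FAST s → push 4. Stack: [4]
RETURN_VALUE → return 4.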